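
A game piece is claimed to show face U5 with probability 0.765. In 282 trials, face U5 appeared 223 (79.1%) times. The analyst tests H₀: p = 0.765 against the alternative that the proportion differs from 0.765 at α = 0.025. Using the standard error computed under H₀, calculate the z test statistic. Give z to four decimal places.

p̂ = 223/282 = 0.790780.
SE = √(p₀(1−p₀)/n) = √(0.17977/282) = 0.025249.
z = (0.790780 − 0.765)/0.025249 = 0.025780/0.025249 = 1.0210.
p-value = 2·P(Z > 1.021) ≈ 0.3072, so at α = 0.025 we fail to reject H₀.

z = 1.0210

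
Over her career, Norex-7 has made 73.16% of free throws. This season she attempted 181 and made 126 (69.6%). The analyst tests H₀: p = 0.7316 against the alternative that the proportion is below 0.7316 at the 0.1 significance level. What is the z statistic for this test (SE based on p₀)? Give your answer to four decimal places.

p̂ = 126/181 = 0.696133.
Under H₀, SE = √(0.7316·0.2684/181) = √(0.00108487) = 0.032937.
z = (0.696133 − 0.7316)/0.032937 = -0.035467/0.032937 = -1.0768.
p-value = P(Z < -1.077) ≈ 0.1408; since p > α = 0.1, fail to reject H₀.

z = -1.0768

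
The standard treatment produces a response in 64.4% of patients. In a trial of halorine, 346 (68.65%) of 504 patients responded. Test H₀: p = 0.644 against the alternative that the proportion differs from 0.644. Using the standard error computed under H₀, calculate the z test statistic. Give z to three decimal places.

p̂ = 346/504 ≈ 0.68651.
Standard error under H₀: √(0.644×0.356/504) = 0.02133.
z = (0.68651 − 0.644)/0.02133 = 0.04251/0.02133 = 1.993.

z = 1.993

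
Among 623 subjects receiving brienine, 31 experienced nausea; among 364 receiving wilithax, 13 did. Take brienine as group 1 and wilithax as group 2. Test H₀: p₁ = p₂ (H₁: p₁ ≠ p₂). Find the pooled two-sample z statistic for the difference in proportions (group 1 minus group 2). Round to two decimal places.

z = 1.03

p̂₁ = 31/623 = 0.04976, p̂₂ = 13/364 = 0.03571.
Pooled p̂ = (31+13)/(623+364) = 44/987 = 0.04458.
SE = √(p̂(1−p̂)(1/n₁+1/n₂)) = √(0.04458·0.95542·0.00435239) = √(0.000185378) = 0.01362.
z = (0.04976 − 0.03571)/0.01362 = 0.01405/0.01362 = 1.03.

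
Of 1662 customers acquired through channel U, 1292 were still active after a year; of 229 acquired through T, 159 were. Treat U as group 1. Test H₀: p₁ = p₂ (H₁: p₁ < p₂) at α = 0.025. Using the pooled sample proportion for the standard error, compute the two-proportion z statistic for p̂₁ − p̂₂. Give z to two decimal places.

z = 2.79

p̂₁ = 1292/1662 = 0.7774, p̂₂ = 159/229 = 0.6943.
Pooled p̂ = (1292+159)/(1662+229) = 1451/1891 = 0.7673.
SE = √(p̂(1−p̂)(1/n₁+1/n₂)) = √(0.7673·0.2327·0.0049685) = √(0.000887079) = 0.0298.
z = (0.7774 − 0.6943)/0.0298 = 0.0831/0.0298 = 2.79.
p-value = P(Z < 2.789) ≈ 0.9974; since p > α = 0.025, fail to reject H₀.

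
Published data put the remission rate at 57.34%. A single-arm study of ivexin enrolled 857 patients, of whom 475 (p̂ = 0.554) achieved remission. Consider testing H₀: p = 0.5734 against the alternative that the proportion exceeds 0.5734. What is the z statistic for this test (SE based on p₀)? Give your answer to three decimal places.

z = -1.133

p̂ = 475/857 ≈ 0.55426.
SE = √(p₀(1−p₀)/n) = √(0.24461/857) = 0.01689.
z = (0.55426 − 0.5734)/0.01689 = -0.01914/0.01689 = -1.133.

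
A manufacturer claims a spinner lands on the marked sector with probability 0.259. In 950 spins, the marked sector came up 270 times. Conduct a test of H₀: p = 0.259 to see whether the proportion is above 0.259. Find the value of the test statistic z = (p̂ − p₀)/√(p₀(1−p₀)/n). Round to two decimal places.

p̂ = 270/950 ≈ 0.2842.
Standard error under H₀: √(0.259×0.741/950) = 0.0142.
z = (0.2842 − 0.259)/0.0142 = 0.0252/0.0142 = 1.77.
p-value = P(Z > 1.774) ≈ 0.0381.

z = 1.77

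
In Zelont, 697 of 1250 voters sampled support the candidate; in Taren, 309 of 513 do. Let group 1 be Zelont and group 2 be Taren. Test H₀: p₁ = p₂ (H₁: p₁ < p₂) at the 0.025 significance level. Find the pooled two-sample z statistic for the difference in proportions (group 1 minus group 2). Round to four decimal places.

p̂₁ = 697/1250 = 0.557600, p̂₂ = 309/513 = 0.602339.
Pooled p̂ = (697+309)/(1250+513) = 1006/1763 = 0.570618.
SE = √(0.245013 × 0.00274932) = 0.025954.
z = (0.557600 − 0.602339)/0.025954 = -0.044739/0.025954 = -1.7238.
p-value = P(Z < -1.724) ≈ 0.0424, so at α = 0.025 we fail to reject H₀.

z = -1.7238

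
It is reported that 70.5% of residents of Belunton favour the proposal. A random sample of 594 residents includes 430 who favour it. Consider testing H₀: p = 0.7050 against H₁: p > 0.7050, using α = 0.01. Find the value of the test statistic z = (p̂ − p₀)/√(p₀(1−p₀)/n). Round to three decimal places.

p̂ = 430/594 = 0.723906.
Under H₀, SE = √(0.705·0.295/594) = √(0.000350126) = 0.018712.
z = (0.723906 − 0.705)/0.018712 = 0.018906/0.018712 = 1.010.
p-value = P(Z > 1.010) ≈ 0.1562; since p > α = 0.01, fail to reject H₀.

z = 1.010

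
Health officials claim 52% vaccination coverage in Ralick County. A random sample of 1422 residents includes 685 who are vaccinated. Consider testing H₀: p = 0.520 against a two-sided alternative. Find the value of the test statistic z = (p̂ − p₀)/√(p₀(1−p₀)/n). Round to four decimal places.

p̂ = 685/1422 ≈ 0.48171589.
Standard error under H₀: √(0.52×0.48/1422) = 0.01324868.
z = (0.48171589 − 0.52)/0.01324868 = -0.03828411/0.01324868 = -2.8897.
p-value = 2·P(Z > 2.890) ≈ 0.0039.

z = -2.8897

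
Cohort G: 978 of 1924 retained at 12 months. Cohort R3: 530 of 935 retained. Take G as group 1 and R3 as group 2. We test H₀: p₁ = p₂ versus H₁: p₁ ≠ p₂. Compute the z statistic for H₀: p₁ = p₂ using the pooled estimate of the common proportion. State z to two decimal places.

p̂₁ = 978/1924 = 0.5083, p̂₂ = 530/935 = 0.5668.
Pooled p̂ = (978+530)/(1924+935) = 1508/2859 = 0.5275.
SE = √(0.249246 × 0.00158927) = 0.0199.
z = (0.5083 − 0.5668)/0.0199 = -0.0585/0.0199 = -2.94.
p-value = 2·P(Z > 2.941) ≈ 0.0033.

z = -2.94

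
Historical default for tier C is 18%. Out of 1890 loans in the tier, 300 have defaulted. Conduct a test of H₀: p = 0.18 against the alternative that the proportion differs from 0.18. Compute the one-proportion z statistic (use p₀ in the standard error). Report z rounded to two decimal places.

p̂ = 300/1890 = 0.15873.
Standard error under H₀: √(0.18×0.82/1890) = 0.00884.
z = (0.15873 − 0.18)/0.00884 = -0.02127/0.00884 = -2.41.
p-value = 2·P(Z > 2.407) ≈ 0.0161.

z = -2.41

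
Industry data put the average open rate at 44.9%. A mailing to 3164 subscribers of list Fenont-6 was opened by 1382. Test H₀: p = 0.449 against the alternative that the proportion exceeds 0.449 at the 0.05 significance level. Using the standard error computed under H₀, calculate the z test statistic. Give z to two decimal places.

p̂ = 1382/3164 = 0.43679.
Under H₀, SE = √(0.449·0.551/3164) = √(7.81918e-05) = 0.00884.
z = (0.43679 − 0.449)/0.00884 = -0.01221/0.00884 = -1.38.
p-value = P(Z > -1.381) ≈ 0.9164. With α = 0.05, fail to reject H₀.

z = -1.38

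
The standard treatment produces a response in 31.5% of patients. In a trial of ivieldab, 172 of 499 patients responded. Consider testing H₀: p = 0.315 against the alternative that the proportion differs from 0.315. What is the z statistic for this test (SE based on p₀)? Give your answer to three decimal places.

p̂ = 172/499 = 0.34469.
Standard error under H₀: √(0.315×0.685/499) = 0.02079.
z = (0.34469 − 0.315)/0.02079 = 0.02969/0.02079 = 1.428.

z = 1.428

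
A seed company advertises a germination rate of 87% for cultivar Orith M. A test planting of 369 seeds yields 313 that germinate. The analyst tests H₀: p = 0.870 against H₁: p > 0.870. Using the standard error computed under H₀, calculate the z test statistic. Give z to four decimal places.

z = -1.2430

p̂ = 313/369 ≈ 0.848238.
Standard error under H₀: √(0.87×0.13/369) = 0.017507.
z = (0.848238 − 0.87)/0.017507 = -0.021762/0.017507 = -1.2430.
p-value = P(Z > -1.243) ≈ 0.8931.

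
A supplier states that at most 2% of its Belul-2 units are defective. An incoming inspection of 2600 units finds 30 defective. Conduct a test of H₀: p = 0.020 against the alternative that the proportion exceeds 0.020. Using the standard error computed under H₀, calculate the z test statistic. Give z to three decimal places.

z = -3.082

p̂ = 30/2600 = 0.011538.
SE = √(p₀(1−p₀)/n) = √(0.0196/2600) = 0.002746.
z = (0.011538 − 0.02)/0.002746 = -0.008462/0.002746 = -3.082.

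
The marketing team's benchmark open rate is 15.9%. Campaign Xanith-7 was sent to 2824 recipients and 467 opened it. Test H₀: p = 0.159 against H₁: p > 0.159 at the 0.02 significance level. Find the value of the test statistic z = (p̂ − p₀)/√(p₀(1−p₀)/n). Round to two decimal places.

z = 0.93

p̂ = 467/2824 = 0.1654.
Standard error under H₀: √(0.159×0.841/2824) = 0.0069.
z = (0.1654 − 0.159)/0.0069 = 0.0064/0.0069 = 0.93.
p-value = P(Z > 0.925) ≈ 0.1774; since p > α = 0.02, fail to reject H₀.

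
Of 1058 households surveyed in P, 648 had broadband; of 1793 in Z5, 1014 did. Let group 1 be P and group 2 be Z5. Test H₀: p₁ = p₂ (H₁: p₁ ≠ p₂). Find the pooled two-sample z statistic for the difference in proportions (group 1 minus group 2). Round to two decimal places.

z = 2.46

p̂₁ = 648/1058 ≈ 0.6125, p̂₂ = 1014/1793 ≈ 0.5655.
Pooled p̂ = (648+1014)/(1058+1793) = 1662/2851 = 0.5830.
SE = √(0.243119 × 0.0015029) = 0.0191.
z = (0.6125 − 0.5655)/0.0191 = 0.0470/0.0191 = 2.46.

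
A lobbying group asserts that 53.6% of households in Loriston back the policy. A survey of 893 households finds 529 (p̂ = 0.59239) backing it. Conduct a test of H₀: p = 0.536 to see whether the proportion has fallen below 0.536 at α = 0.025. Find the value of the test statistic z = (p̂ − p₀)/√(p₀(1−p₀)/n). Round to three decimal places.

p̂ = 529/893 ≈ 0.59239.
Under H₀, SE = √(0.536·0.464/893) = √(0.000278504) = 0.01669.
z = (0.59239 − 0.536)/0.01669 = 0.05639/0.01669 = 3.379.
p-value = P(Z < 3.379) ≈ 0.9996. With α = 0.025, fail to reject H₀.

z = 3.379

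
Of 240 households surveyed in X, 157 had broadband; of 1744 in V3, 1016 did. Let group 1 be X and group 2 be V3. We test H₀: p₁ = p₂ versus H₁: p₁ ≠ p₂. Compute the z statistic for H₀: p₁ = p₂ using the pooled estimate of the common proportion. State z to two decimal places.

z = 2.12

p̂₁ = 157/240 ≈ 0.6542, p̂₂ = 1016/1744 ≈ 0.5826.
Pooled p̂ = (157+1016)/(240+1744) = 1173/1984 = 0.5912.
SE = √(0.241677 × 0.00474006) = 0.0338.
z = (0.6542 − 0.5826)/0.0338 = 0.0716/0.0338 = 2.12.
p-value = 2·P(Z > 2.115) ≈ 0.0344.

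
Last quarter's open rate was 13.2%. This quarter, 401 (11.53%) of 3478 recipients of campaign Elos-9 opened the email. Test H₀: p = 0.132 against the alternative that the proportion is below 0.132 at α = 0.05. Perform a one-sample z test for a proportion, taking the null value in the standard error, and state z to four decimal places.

z = -2.9103

p̂ = 401/3478 ≈ 0.1152961.
Under H₀, SE = √(0.132·0.868/3478) = √(3.29431e-05) = 0.0057396.
z = (0.1152961 − 0.132)/0.0057396 = -0.0167039/0.0057396 = -2.9103.
p-value = P(Z < -2.910) ≈ 0.0018; since p < α = 0.05, reject H₀.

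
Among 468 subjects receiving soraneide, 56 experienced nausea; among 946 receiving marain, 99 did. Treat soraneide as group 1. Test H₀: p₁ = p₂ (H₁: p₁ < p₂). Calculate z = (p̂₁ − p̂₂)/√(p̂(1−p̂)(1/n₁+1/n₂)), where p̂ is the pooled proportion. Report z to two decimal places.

p̂₁ = 56/468 ≈ 0.1197, p̂₂ = 99/946 ≈ 0.1047.
Pooled p̂ = (56+99)/(468+946) = 155/1414 = 0.1096.
SE = √(0.097602 × 0.00319383) = 0.0177.
z = (0.1197 − 0.1047)/0.0177 = 0.0150/0.0177 = 0.85.

z = 0.85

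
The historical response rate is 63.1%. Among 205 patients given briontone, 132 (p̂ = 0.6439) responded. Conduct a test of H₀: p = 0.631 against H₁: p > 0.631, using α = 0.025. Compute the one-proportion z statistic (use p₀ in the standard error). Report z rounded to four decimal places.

z = 0.3828

p̂ = 132/205 = 0.643902.
Standard error under H₀: √(0.631×0.369/205) = 0.033702.
z = (0.643902 − 0.631)/0.033702 = 0.012902/0.033702 = 0.3828.
p-value = P(Z > 0.383) ≈ 0.3509. With α = 0.025, fail to reject H₀.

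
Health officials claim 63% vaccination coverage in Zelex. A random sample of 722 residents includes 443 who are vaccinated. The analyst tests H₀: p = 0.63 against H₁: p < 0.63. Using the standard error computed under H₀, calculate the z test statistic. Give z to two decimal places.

p̂ = 443/722 = 0.6136.
Under H₀, SE = √(0.63·0.37/722) = √(0.000322853) = 0.0180.
z = (0.6136 − 0.63)/0.0180 = -0.0164/0.0180 = -0.91.
p-value = P(Z < -0.914) ≈ 0.1803.

z = -0.91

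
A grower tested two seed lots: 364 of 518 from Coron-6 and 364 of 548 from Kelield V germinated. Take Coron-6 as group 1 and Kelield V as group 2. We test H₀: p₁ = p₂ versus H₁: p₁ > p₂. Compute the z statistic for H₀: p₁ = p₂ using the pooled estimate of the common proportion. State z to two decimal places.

z = 1.35

p̂₁ = 364/518 ≈ 0.7027, p̂₂ = 364/548 ≈ 0.6642.
Pooled p̂ = (364+364)/(518+548) = 728/1066 = 0.6829.
SE = √(p̂(1−p̂)(1/n₁+1/n₂)) = √(0.6829·0.3171·0.00375532) = √(0.000813169) = 0.0285.
z = (0.7027 − 0.6642)/0.0285 = 0.0385/0.0285 = 1.35.
p-value = P(Z > 1.349) ≈ 0.0887.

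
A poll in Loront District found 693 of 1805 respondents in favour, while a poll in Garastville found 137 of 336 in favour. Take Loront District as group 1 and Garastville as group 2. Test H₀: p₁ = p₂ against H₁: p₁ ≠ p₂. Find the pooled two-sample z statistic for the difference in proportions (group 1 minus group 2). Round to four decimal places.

p̂₁ = 693/1805 ≈ 0.383934, p̂₂ = 137/336 ≈ 0.407738.
Pooled p̂ = (693+137)/(1805+336) = 830/2141 = 0.387669.
SE = √(0.237382 × 0.00353021) = 0.028948.
z = (0.383934 − 0.407738)/0.028948 = -0.023804/0.028948 = -0.8223.
p-value = 2·P(Z > 0.822) ≈ 0.4109.

z = -0.8223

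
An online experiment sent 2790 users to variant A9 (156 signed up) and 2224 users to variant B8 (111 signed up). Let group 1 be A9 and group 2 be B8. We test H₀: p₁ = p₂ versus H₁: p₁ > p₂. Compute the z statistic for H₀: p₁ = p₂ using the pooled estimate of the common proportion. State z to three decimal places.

z = 0.941

p̂₁ = 156/2790 = 0.055914, p̂₂ = 111/2224 = 0.049910.
Pooled p̂ = (156+111)/(2790+2224) = 267/5014 = 0.053251.
SE = √(0.0504152 × 0.000808063) = 0.006383.
z = (0.055914 − 0.049910)/0.006383 = 0.006004/0.006383 = 0.941.
p-value = P(Z > 0.941) ≈ 0.1734.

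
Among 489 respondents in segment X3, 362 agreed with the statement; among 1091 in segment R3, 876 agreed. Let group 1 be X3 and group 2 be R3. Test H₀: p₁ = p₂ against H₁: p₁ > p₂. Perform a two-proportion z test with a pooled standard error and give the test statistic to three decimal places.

p̂₁ = 362/489 ≈ 0.74029, p̂₂ = 876/1091 ≈ 0.80293.
Pooled p̂ = (362+876)/(489+1091) = 1238/1580 = 0.78354.
SE = √(p̂(1−p̂)(1/n₁+1/n₂)) = √(0.78354·0.21646·0.00296158) = √(0.000502292) = 0.02241.
z = (0.74029 − 0.80293)/0.02241 = -0.06264/0.02241 = -2.795.
p-value = P(Z > -2.795) ≈ 0.9974.

z = -2.795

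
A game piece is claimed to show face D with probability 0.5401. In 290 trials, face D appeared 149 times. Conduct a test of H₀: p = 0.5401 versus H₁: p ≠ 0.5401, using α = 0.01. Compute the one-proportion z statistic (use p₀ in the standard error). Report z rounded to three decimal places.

z = -0.899

p̂ = 149/290 = 0.51379.
Under H₀, SE = √(0.5401·0.4599/290) = √(0.000856524) = 0.02927.
z = (0.51379 − 0.5401)/0.02927 = -0.02631/0.02927 = -0.899.
Two-sided p-value ≈ 2·Φ(−0.899) = 0.3687, so at α = 0.01 we fail to reject H₀.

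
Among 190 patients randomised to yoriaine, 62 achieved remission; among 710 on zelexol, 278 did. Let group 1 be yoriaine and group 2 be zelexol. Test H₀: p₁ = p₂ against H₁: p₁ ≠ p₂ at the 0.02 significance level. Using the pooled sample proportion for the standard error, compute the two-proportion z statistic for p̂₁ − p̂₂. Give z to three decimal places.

p̂₁ = 62/190 = 0.32632, p̂₂ = 278/710 = 0.39155.
Pooled p̂ = (62+278)/(190+710) = 340/900 = 0.37778.
SE = √(0.235062 × 0.00667161) = 0.03960.
z = (0.32632 − 0.39155)/0.03960 = -0.06523/0.03960 = -1.647.
Two-sided p-value ≈ 2·Φ(−1.647) = 0.0995, so at α = 0.02 we fail to reject H₀.

z = -1.647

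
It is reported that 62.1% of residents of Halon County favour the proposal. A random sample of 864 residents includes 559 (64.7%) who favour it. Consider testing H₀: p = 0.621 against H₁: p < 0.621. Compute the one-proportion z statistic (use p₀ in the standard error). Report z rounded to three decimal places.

p̂ = 559/864 = 0.64699.
Standard error under H₀: √(0.621×0.379/864) = 0.01650.
z = (0.64699 − 0.621)/0.01650 = 0.02599/0.01650 = 1.575.
p-value = P(Z < 1.575) ≈ 0.9423.

z = 1.575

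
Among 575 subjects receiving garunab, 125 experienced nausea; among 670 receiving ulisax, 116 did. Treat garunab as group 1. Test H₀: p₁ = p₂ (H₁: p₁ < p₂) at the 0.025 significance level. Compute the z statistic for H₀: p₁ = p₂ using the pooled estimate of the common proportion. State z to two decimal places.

z = 1.97

p̂₁ = 125/575 ≈ 0.2174, p̂₂ = 116/670 ≈ 0.1731.
Pooled p̂ = (125+116)/(575+670) = 241/1245 = 0.1936.
SE = √(0.156103 × 0.00323167) = 0.0225.
z = (0.2174 − 0.1731)/0.0225 = 0.0443/0.0225 = 1.97.
p-value = P(Z < 1.970) ≈ 0.9756; since p > α = 0.025, fail to reject H₀.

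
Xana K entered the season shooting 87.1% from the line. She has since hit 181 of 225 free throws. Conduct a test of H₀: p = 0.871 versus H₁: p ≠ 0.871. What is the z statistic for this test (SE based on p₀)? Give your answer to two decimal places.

z = -2.98

p̂ = 181/225 ≈ 0.80444.
Standard error under H₀: √(0.871×0.129/225) = 0.02235.
z = (0.80444 − 0.871)/0.02235 = -0.06656/0.02235 = -2.98.
p-value = 2·P(Z > 2.978) ≈ 0.0029.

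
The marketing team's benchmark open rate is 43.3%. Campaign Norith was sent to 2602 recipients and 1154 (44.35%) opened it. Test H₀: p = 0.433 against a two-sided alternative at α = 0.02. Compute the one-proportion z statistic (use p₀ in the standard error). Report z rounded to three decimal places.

p̂ = 1154/2602 = 0.44350.
SE = √(p₀(1−p₀)/n) = √(0.24551/2602) = 0.00971.
z = (0.44350 − 0.433)/0.00971 = 0.01050/0.00971 = 1.081.
Two-sided p-value ≈ 2·Φ(−1.081) = 0.2795, so at α = 0.02 we fail to reject H₀.

z = 1.081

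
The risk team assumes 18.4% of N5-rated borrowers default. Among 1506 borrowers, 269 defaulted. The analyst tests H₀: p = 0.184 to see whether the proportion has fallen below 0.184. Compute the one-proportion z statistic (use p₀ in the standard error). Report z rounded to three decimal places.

p̂ = 269/1506 ≈ 0.17862.
Under H₀, SE = √(0.184·0.816/1506) = √(9.96972e-05) = 0.00998.
z = (0.17862 − 0.184)/0.00998 = -0.00538/0.00998 = -0.539.
p-value = P(Z < -0.539) ≈ 0.2950.

z = -0.539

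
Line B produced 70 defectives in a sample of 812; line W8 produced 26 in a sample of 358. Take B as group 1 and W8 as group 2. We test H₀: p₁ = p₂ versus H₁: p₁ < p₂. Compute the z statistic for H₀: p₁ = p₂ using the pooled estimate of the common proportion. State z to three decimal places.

p̂₁ = 70/812 = 0.08621, p̂₂ = 26/358 = 0.07263.
Pooled p̂ = (70+26)/(812+358) = 96/1170 = 0.08205.
SE = √(p̂(1−p̂)(1/n₁+1/n₂)) = √(0.08205·0.91795·0.00402482) = √(0.000303145) = 0.01741.
z = (0.08621 − 0.07263)/0.01741 = 0.01358/0.01741 = 0.780.
p-value = P(Z < 0.780) ≈ 0.7823.

z = 0.780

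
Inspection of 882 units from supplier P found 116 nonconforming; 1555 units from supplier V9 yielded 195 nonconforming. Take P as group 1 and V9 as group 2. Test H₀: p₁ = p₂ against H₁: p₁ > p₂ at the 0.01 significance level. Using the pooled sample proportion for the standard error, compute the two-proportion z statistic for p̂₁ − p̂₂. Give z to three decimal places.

p̂₁ = 116/882 = 0.13152, p̂₂ = 195/1555 = 0.12540.
Pooled p̂ = (116+195)/(882+1555) = 311/2437 = 0.12762.
SE = √(p̂(1−p̂)(1/n₁+1/n₂)) = √(0.12762·0.87238·0.00177687) = √(0.00019782) = 0.01406.
z = (0.13152 − 0.12540)/0.01406 = 0.00612/0.01406 = 0.435.
p-value = P(Z > 0.435) ≈ 0.3318; since p > α = 0.01, fail to reject H₀.

z = 0.435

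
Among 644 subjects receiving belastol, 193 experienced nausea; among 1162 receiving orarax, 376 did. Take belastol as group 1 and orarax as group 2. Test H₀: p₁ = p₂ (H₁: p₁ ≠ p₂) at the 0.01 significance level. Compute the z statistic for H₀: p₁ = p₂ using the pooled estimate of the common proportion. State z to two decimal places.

p̂₁ = 193/644 ≈ 0.2997, p̂₂ = 376/1162 ≈ 0.3236.
Pooled p̂ = (193+376)/(644+1162) = 569/1806 = 0.3151.
SE = √(0.215798 × 0.00241338) = 0.0228.
z = (0.2997 − 0.3236)/0.0228 = -0.0239/0.0228 = -1.05.
p-value = 2·P(Z > 1.047) ≈ 0.2952, so at α = 0.01 we fail to reject H₀.

z = -1.05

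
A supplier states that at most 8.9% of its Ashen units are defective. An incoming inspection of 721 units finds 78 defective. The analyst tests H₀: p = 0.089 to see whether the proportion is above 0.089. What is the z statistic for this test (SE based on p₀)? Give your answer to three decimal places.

z = 1.809

p̂ = 78/721 = 0.10818.
Under H₀, SE = √(0.089·0.911/721) = √(0.000112454) = 0.01060.
z = (0.10818 − 0.089)/0.01060 = 0.01918/0.01060 = 1.809.
p-value = P(Z > 1.809) ≈ 0.0352.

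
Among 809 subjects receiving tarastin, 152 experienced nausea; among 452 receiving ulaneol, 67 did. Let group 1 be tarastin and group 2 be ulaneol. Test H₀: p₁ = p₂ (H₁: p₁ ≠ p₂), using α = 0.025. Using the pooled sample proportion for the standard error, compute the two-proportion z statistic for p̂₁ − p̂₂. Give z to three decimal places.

z = 1.783

p̂₁ = 152/809 = 0.187886, p̂₂ = 67/452 = 0.148230.
Pooled p̂ = (152+67)/(809+452) = 219/1261 = 0.173672.
SE = √(p̂(1−p̂)(1/n₁+1/n₂)) = √(0.173672·0.826328·0.00344848) = √(0.000494891) = 0.022246.
z = (0.187886 − 0.148230)/0.022246 = 0.039656/0.022246 = 1.783.
Two-sided p-value ≈ 2·Φ(−1.783) = 0.0746, so at α = 0.025 we fail to reject H₀.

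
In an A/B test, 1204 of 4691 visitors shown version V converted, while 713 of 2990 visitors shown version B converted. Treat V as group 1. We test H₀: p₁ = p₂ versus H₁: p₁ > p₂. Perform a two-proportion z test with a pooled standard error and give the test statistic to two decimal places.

p̂₁ = 1204/4691 = 0.2567, p̂₂ = 713/2990 = 0.2385.
Pooled p̂ = (1204+713)/(4691+2990) = 1917/7681 = 0.2496.
SE = √(p̂(1−p̂)(1/n₁+1/n₂)) = √(0.2496·0.7504·0.000547622) = √(0.000102563) = 0.0101.
z = (0.2567 − 0.2385)/0.0101 = 0.0182/0.0101 = 1.80.
p-value = P(Z > 1.797) ≈ 0.0362.

z = 1.80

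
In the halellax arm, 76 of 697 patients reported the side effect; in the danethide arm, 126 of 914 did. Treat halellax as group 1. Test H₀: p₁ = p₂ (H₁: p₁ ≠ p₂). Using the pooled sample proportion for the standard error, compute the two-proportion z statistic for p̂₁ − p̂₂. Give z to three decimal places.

z = -1.730

p̂₁ = 76/697 ≈ 0.109039, p̂₂ = 126/914 ≈ 0.137856.
Pooled p̂ = (76+126)/(697+914) = 202/1611 = 0.125388.
SE = √(0.109666 × 0.00252881) = 0.016653.
z = (0.109039 − 0.137856)/0.016653 = -0.028817/0.016653 = -1.730.
Two-sided p-value ≈ 2·Φ(−1.730) = 0.0836.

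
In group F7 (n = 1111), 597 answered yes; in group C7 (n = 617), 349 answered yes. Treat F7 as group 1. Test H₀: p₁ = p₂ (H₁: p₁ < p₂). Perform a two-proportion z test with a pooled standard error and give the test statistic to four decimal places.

z = -1.1319

p̂₁ = 597/1111 ≈ 0.5373537, p̂₂ = 349/617 ≈ 0.5656402.
Pooled p̂ = (597+349)/(1111+617) = 946/1728 = 0.5474537.
SE = √(0.247748 × 0.00252084) = 0.0249906.
z = (0.5373537 − 0.5656402)/0.0249906 = -0.0282865/0.0249906 = -1.1319.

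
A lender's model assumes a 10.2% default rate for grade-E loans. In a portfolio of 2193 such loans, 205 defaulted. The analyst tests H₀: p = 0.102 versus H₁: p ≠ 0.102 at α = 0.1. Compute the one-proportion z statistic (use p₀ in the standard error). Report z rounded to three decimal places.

z = -1.318

p̂ = 205/2193 ≈ 0.093479.
Under H₀, SE = √(0.102·0.898/2193) = √(4.17674e-05) = 0.006463.
z = (0.093479 − 0.102)/0.006463 = -0.008521/0.006463 = -1.318.
p-value = 2·P(Z > 1.318) ≈ 0.1874, so at α = 0.1 we fail to reject H₀.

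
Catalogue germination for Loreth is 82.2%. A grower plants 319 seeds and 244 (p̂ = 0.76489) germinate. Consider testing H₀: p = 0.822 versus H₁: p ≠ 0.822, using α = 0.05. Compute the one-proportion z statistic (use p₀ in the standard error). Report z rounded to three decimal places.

p̂ = 244/319 = 0.764890.
Standard error under H₀: √(0.822×0.178/319) = 0.021417.
z = (0.764890 − 0.822)/0.021417 = -0.057110/0.021417 = -2.667.
p-value = 2·P(Z > 2.667) ≈ 0.0077, so at α = 0.05 we reject H₀.

z = -2.667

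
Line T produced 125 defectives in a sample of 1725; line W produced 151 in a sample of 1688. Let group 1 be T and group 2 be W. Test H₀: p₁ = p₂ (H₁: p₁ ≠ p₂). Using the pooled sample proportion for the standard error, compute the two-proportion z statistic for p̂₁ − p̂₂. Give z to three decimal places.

p̂₁ = 125/1725 = 0.072464, p̂₂ = 151/1688 = 0.089455.
Pooled p̂ = (125+151)/(1725+1688) = 276/3413 = 0.080867.
SE = √(0.0743278 × 0.00117213) = 0.009334.
z = (0.072464 − 0.089455)/0.009334 = -0.016991/0.009334 = -1.820.
Two-sided p-value ≈ 2·Φ(−1.820) = 0.0687.

z = -1.820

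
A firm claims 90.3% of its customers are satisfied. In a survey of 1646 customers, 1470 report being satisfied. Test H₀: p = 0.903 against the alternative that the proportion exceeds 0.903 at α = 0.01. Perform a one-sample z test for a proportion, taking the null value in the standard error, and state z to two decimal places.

z = -1.36

p̂ = 1470/1646 ≈ 0.8931.
Standard error under H₀: √(0.903×0.097/1646) = 0.0073.
z = (0.8931 − 0.903)/0.0073 = -0.0099/0.0073 = -1.36.
p-value = P(Z > -1.361) ≈ 0.9132; since p > α = 0.01, fail to reject H₀.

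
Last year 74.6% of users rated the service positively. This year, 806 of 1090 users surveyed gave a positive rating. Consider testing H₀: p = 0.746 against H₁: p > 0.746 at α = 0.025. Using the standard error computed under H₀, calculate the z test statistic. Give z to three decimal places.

p̂ = 806/1090 ≈ 0.73945.
SE = √(p₀(1−p₀)/n) = √(0.18948/1090) = 0.01318.
z = (0.73945 − 0.746)/0.01318 = -0.00655/0.01318 = -0.497.
p-value = P(Z > -0.497) ≈ 0.6903; since p > α = 0.025, fail to reject H₀.

z = -0.497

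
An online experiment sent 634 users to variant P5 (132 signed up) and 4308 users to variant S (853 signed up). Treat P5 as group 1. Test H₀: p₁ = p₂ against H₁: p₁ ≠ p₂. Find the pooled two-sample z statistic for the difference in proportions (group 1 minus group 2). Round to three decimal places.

p̂₁ = 132/634 = 0.20820, p̂₂ = 853/4308 = 0.19800.
Pooled p̂ = (132+853)/(634+4308) = 985/4942 = 0.19931.
SE = √(0.159587 × 0.00180941) = 0.01699.
z = (0.20820 − 0.19800)/0.01699 = 0.01020/0.01699 = 0.600.

z = 0.600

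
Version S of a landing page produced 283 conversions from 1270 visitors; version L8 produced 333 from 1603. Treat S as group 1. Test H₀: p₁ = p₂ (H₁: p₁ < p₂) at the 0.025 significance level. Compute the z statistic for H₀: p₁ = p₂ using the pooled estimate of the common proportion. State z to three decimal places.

p̂₁ = 283/1270 = 0.22283, p̂₂ = 333/1603 = 0.20774.
Pooled p̂ = (283+333)/(1270+1603) = 616/2873 = 0.21441.
SE = √(0.168438 × 0.00141123) = 0.01542.
z = (0.22283 − 0.20774)/0.01542 = 0.01509/0.01542 = 0.979.
p-value = P(Z < 0.979) ≈ 0.8363; since p > α = 0.025, fail to reject H₀.

z = 0.979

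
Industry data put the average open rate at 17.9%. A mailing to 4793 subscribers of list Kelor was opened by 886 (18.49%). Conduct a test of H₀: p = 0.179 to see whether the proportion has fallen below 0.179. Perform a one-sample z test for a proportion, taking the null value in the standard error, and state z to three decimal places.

p̂ = 886/4793 = 0.184853.
SE = √(p₀(1−p₀)/n) = √(0.14696/4793) = 0.005537.
z = (0.184853 − 0.179)/0.005537 = 0.005853/0.005537 = 1.057.

z = 1.057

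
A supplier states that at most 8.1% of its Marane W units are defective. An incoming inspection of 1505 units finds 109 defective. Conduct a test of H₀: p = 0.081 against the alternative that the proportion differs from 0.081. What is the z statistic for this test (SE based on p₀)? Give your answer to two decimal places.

p̂ = 109/1505 ≈ 0.07243.
Standard error under H₀: √(0.081×0.919/1505) = 0.00703.
z = (0.07243 − 0.081)/0.00703 = -0.00857/0.00703 = -1.22.
p-value = 2·P(Z > 1.219) ≈ 0.2228.

z = -1.22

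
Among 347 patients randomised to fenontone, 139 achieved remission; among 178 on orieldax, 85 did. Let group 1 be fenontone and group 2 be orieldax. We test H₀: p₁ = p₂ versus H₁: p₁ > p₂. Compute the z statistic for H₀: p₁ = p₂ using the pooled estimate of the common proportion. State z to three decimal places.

z = -1.688

p̂₁ = 139/347 = 0.40058, p̂₂ = 85/178 = 0.47753.
Pooled p̂ = (139+85)/(347+178) = 224/525 = 0.42667.
SE = √(p̂(1−p̂)(1/n₁+1/n₂)) = √(0.42667·0.57333·0.00849982) = √(0.00207925) = 0.04560.
z = (0.40058 − 0.47753)/0.04560 = -0.07695/0.04560 = -1.688.
p-value = P(Z > -1.688) ≈ 0.9543.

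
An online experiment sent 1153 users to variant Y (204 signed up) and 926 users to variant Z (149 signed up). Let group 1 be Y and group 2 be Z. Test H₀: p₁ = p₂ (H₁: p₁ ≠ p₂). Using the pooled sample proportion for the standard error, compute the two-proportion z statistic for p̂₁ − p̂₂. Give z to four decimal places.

z = 0.9671

p̂₁ = 204/1153 = 0.176930, p̂₂ = 149/926 = 0.160907.
Pooled p̂ = (204+149)/(1153+926) = 353/2079 = 0.169793.
SE = √(p̂(1−p̂)(1/n₁+1/n₂)) = √(0.169793·0.830207·0.00194722) = √(0.000274486) = 0.016568.
z = (0.176930 − 0.160907)/0.016568 = 0.016023/0.016568 = 0.9671.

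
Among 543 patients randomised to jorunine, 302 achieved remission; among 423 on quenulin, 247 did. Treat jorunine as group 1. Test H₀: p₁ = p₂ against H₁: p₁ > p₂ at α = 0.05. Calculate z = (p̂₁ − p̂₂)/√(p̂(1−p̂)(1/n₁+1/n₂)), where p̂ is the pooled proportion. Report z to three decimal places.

p̂₁ = 302/543 ≈ 0.55617, p̂₂ = 247/423 ≈ 0.58392.
Pooled p̂ = (302+247)/(543+423) = 549/966 = 0.56832.
SE = √(0.245332 × 0.00420569) = 0.03212.
z = (0.55617 − 0.58392)/0.03212 = -0.02775/0.03212 = -0.864.
p-value = P(Z > -0.864) ≈ 0.8062, so at α = 0.05 we fail to reject H₀.

z = -0.864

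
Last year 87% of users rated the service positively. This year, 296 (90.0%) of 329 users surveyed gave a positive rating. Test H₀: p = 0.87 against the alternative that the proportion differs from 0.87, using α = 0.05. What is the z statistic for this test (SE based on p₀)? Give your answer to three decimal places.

p̂ = 296/329 ≈ 0.89970.
SE = √(p₀(1−p₀)/n) = √(0.1131/329) = 0.01854.
z = (0.89970 − 0.87)/0.01854 = 0.02970/0.01854 = 1.602.
p-value = 2·P(Z > 1.602) ≈ 0.1092; since p > α = 0.05, fail to reject H₀.

z = 1.602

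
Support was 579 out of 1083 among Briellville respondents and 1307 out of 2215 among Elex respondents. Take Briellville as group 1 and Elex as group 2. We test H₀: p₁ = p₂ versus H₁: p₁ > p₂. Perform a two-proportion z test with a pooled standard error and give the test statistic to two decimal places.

p̂₁ = 579/1083 ≈ 0.53463, p̂₂ = 1307/2215 ≈ 0.59007.
Pooled p̂ = (579+1307)/(1083+2215) = 1886/3298 = 0.57186.
SE = √(p̂(1−p̂)(1/n₁+1/n₂)) = √(0.57186·0.42814·0.00137483) = √(0.000336607) = 0.01835.
z = (0.53463 − 0.59007)/0.01835 = -0.05544/0.01835 = -3.02.

z = -3.02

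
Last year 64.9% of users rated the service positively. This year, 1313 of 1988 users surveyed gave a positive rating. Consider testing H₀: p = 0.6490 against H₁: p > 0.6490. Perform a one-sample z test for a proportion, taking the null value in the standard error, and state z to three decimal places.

z = 1.071

p̂ = 1313/1988 = 0.66046.
SE = √(p₀(1−p₀)/n) = √(0.2278/1988) = 0.01070.
z = (0.66046 − 0.649)/0.01070 = 0.01146/0.01070 = 1.071.
p-value = P(Z > 1.071) ≈ 0.1421.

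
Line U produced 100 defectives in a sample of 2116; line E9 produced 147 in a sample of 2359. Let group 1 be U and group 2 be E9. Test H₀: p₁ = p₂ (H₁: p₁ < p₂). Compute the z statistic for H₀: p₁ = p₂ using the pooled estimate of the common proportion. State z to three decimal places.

z = -2.202

p̂₁ = 100/2116 = 0.047259, p̂₂ = 147/2359 = 0.062315.
Pooled p̂ = (100+147)/(2116+2359) = 247/4475 = 0.055196.
SE = √(p̂(1−p̂)(1/n₁+1/n₂)) = √(0.055196·0.944804·0.000896498) = √(4.67515e-05) = 0.006838.
z = (0.047259 − 0.062315)/0.006838 = -0.015056/0.006838 = -2.202.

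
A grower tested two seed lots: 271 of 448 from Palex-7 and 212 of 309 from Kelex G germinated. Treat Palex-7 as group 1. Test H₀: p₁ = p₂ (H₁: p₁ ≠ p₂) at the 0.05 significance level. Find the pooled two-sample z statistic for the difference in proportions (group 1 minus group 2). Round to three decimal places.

p̂₁ = 271/448 = 0.60491, p̂₂ = 212/309 = 0.68608.
Pooled p̂ = (271+212)/(448+309) = 483/757 = 0.63804.
SE = √(p̂(1−p̂)(1/n₁+1/n₂)) = √(0.63804·0.36196·0.00546839) = √(0.00126289) = 0.03554.
z = (0.60491 − 0.68608)/0.03554 = -0.08117/0.03554 = -2.284.
Two-sided p-value ≈ 2·Φ(−2.284) = 0.0224; since p < α = 0.05, reject H₀.

z = -2.284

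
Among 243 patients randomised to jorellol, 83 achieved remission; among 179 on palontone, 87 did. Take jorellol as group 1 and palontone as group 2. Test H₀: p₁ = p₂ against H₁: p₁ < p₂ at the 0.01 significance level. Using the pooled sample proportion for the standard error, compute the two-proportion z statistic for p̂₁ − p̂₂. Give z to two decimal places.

z = -2.99

p̂₁ = 83/243 = 0.3416, p̂₂ = 87/179 = 0.4860.
Pooled p̂ = (83+87)/(243+179) = 170/422 = 0.4028.
SE = √(p̂(1−p̂)(1/n₁+1/n₂)) = √(0.4028·0.5972·0.00970182) = √(0.00233388) = 0.0483.
z = (0.3416 − 0.4860)/0.0483 = -0.1444/0.0483 = -2.99.
p-value = P(Z < -2.990) ≈ 0.0014. With α = 0.01, reject H₀.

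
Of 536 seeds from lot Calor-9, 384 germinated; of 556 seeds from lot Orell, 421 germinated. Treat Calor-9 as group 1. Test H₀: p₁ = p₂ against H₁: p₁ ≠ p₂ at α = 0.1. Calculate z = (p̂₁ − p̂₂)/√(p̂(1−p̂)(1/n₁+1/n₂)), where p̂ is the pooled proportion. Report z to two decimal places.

z = -1.53

p̂₁ = 384/536 = 0.7164, p̂₂ = 421/556 = 0.7572.
Pooled p̂ = (384+421)/(536+556) = 805/1092 = 0.7372.
SE = √(p̂(1−p̂)(1/n₁+1/n₂)) = √(0.7372·0.2628·0.00366423) = √(0.00070993) = 0.0266.
z = (0.7164 − 0.7572)/0.0266 = -0.0408/0.0266 = -1.53.
p-value = 2·P(Z > 1.530) ≈ 0.1259, so at α = 0.1 we fail to reject H₀.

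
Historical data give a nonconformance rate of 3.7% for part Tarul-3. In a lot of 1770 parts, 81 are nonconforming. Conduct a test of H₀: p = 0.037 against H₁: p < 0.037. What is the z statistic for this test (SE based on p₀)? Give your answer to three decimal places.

z = 1.953

p̂ = 81/1770 = 0.045763.
Standard error under H₀: √(0.037×0.963/1770) = 0.004487.
z = (0.045763 − 0.037)/0.004487 = 0.008763/0.004487 = 1.953.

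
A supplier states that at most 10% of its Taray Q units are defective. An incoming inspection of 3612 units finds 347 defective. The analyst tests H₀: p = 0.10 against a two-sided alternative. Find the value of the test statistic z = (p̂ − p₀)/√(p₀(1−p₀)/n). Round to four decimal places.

p̂ = 347/3612 = 0.0960687.
Under H₀, SE = √(0.1·0.9/3612) = √(2.49169e-05) = 0.0049917.
z = (0.0960687 − 0.1)/0.0049917 = -0.0039313/0.0049917 = -0.7876.
p-value = 2·P(Z > 0.788) ≈ 0.4309.

z = -0.7876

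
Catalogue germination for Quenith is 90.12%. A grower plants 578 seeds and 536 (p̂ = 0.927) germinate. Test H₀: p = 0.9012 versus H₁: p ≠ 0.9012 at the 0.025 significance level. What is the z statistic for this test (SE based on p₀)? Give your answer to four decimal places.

p̂ = 536/578 ≈ 0.9273356.
Under H₀, SE = √(0.9012·0.0988/578) = √(0.000154046) = 0.0124115.
z = (0.9273356 − 0.9012)/0.0124115 = 0.0261356/0.0124115 = 2.1058.
Two-sided p-value ≈ 2·Φ(−2.106) = 0.0352, so at α = 0.025 we fail to reject H₀.

z = 2.1058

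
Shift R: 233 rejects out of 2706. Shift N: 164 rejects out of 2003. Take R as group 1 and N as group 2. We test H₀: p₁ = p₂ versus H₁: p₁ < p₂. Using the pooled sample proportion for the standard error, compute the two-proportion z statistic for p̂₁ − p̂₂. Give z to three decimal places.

p̂₁ = 233/2706 = 0.086105, p̂₂ = 164/2003 = 0.081877.
Pooled p̂ = (233+164)/(2706+2003) = 397/4709 = 0.084307.
SE = √(p̂(1−p̂)(1/n₁+1/n₂)) = √(0.084307·0.915693·0.0008688) = √(6.70705e-05) = 0.008190.
z = (0.086105 − 0.081877)/0.008190 = 0.004228/0.008190 = 0.516.

z = 0.516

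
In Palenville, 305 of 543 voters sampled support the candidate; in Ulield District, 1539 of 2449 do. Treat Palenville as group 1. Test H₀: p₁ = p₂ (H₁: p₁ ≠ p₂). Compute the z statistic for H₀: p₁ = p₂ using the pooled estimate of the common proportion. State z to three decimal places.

p̂₁ = 305/543 = 0.56169, p̂₂ = 1539/2449 = 0.62842.
Pooled p̂ = (305+1539)/(543+2449) = 1844/2992 = 0.61631.
SE = √(p̂(1−p̂)(1/n₁+1/n₂)) = √(0.61631·0.38369·0.00224995) = √(0.00053205) = 0.02307.
z = (0.56169 − 0.62842)/0.02307 = -0.06673/0.02307 = -2.893.

z = -2.893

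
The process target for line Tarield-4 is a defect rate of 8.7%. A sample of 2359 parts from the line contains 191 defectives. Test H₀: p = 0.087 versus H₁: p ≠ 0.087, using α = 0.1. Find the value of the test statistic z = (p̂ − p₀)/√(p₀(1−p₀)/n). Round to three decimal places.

p̂ = 191/2359 ≈ 0.08097.
Under H₀, SE = √(0.087·0.913/2359) = √(3.36715e-05) = 0.00580.
z = (0.08097 − 0.087)/0.00580 = -0.00603/0.00580 = -1.040.
Two-sided p-value ≈ 2·Φ(−1.040) = 0.2984. With α = 0.1, fail to reject H₀.

z = -1.040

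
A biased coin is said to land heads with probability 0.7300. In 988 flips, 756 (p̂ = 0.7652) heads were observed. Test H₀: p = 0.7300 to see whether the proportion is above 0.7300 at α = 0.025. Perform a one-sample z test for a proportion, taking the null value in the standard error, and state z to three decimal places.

p̂ = 756/988 ≈ 0.765182.
Standard error under H₀: √(0.73×0.27/988) = 0.014124.
z = (0.765182 − 0.73)/0.014124 = 0.035182/0.014124 = 2.491.
p-value = P(Z > 2.491) ≈ 0.0064. With α = 0.025, reject H₀.

z = 2.491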